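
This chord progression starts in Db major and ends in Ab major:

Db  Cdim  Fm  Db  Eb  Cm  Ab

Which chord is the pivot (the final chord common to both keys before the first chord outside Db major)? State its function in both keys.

Chords diatonic to Db major: Db, Ebm, Fm, Gb, Ab, Bbm, Cdim.
Reading the progression, the first chord not in that set is Eb, so the modulation leaves Db major there.
The chord immediately before Eb is Db, which is diatonic to both keys: I in Db major and IV in Ab major.

Db — I in Db major, IV in Ab major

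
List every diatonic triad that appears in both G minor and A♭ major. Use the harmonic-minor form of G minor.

Cm, E♭

Triads in G minor (harmonic minor): Gm (i), Adim (ii°), B♭aug (III+), Cm (iv), D (V), E♭ (VI), F♯dim (vii°).
Triads in A♭ major: A♭ (I), B♭m (ii), Cm (iii), D♭ (IV), E♭ (V), Fm (vi), Gdim (vii°).
Shared triads with their functions: Cm (iv in G minor, iii in A♭ major); E♭ (VI in G minor, V in A♭ major).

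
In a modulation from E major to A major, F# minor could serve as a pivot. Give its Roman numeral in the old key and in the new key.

The scale of E major is E F# G# A B C# D#; F# is degree 2, and the triad built there (F#-A-C#) is minor, so it is ii.
The scale of A major is A B C# D E F# G#; F# is degree 6, and the triad built there (F#-A-C#) is minor, so it is vi.

ii in E major; vi in A major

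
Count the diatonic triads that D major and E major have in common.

2

Diatonic triads of D major: D (I), Em (ii), F#m (iii), G (IV), A (V), Bm (vi), C#dim (vii°).
Diatonic triads of E major: E (I), F#m (ii), G#m (iii), A (IV), B (V), C#m (vi), D#dim (vii°).
Matching root and quality in both lists: F#m, A.
That gives 2 common triads.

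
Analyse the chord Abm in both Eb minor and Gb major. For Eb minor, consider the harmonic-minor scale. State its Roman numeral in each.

The scale of Eb minor (harmonic minor) is Eb F Gb Ab Bb Cb D; Ab is degree 4, and the triad built there (Ab-Cb-Eb) is minor, so it is iv.
The scale of Gb major is Gb Ab Bb Cb Db Eb F; Ab is degree 2, and the triad built there (Ab-Cb-Eb) is minor, so it is ii.

iv in Eb minor; ii in Gb major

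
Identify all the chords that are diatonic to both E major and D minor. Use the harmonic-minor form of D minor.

A

Triads in E major: E major (I), F♯ minor (ii), G♯ minor (iii), A major (IV), B major (V), C♯ minor (vi), D♯ diminished (vii°).
Triads in D minor (harmonic minor): D minor (i), E diminished (ii°), F augmented (III+), G minor (iv), A major (V), B♭ major (VI), C♯ diminished (vii°).
Shared triads with their functions: A major (IV in E major, V in D minor).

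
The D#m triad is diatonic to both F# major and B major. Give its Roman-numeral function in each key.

The scale of F# major is F# G# A# B C# D# E#; D# is degree 6, and the triad built there (D#-F#-A#) is minor, so it is vi.
The scale of B major is B C# D# E F# G# A#; D# is degree 3, and the triad built there (D#-F#-A#) is minor, so it is iii.

vi in F# major; iii in B major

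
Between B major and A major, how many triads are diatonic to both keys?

2

Diatonic triads of B major: B (I), C#m (ii), D#m (iii), E (IV), F# (V), G#m (vi), A#dim (vii°).
Diatonic triads of A major: A (I), Bm (ii), C#m (iii), D (IV), E (V), F#m (vi), G#dim (vii°).
Matching root and quality in both lists: C#m, E.
That gives 2 common triads.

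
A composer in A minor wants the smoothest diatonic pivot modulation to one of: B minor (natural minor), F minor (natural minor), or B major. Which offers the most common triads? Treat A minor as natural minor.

B minor

Triads of A minor (natural minor): A minor (i), B diminished (ii°), C major (III), D minor (iv), E minor (v), F major (VI), G major (VII).
B minor (natural minor) shares 2: Em, G.
F minor (natural minor) shares 0: none.
B major shares 0: none.
The most common triads (2) are shared with B minor.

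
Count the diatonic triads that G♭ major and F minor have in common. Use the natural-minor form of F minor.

Diatonic triads of G♭ major: G♭ (I), A♭m (ii), B♭m (iii), C♭ (IV), D♭ (V), E♭m (vi), Fdim (vii°).
Diatonic triads of F minor (natural minor): Fm (i), Gdim (ii°), A♭ (III), B♭m (iv), Cm (v), D♭ (VI), E♭ (VII).
Matching root and quality in both lists: B♭m, D♭.
That gives 2 common triads.

2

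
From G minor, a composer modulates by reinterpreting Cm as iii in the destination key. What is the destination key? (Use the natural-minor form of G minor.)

The numeral iii denotes a minor triad on scale degree 3. With C on degree 3, the tonic of the new key is Ab.
Degree 3 carries a minor triad in major keys, so the destination is Ab major.
Check: the diatonic triads of Ab major are Ab (I), Bbm (ii), Cm (iii), Db (IV), Eb (V), Fm (vi), Gdim (vii°) — Cm is indeed iii.

Ab major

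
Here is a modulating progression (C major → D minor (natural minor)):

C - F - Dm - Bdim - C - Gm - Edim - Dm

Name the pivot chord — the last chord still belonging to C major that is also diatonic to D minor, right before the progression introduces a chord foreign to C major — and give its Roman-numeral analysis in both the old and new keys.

Chords diatonic to C major: C, Dm, Em, F, G, Am, Bdim.
Reading the progression, the first chord not in that set is Gm, so the modulation leaves C major there.
The chord immediately before Gm is C, which is diatonic to both keys: I in C major and VII in D minor.

C — I in C major, VII in D minor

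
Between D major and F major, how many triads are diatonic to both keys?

0

Diatonic triads of D major: D major (I), E minor (ii), F# minor (iii), G major (IV), A major (V), B minor (vi), C# diminished (vii°).
Diatonic triads of F major: F major (I), G minor (ii), A minor (iii), Bb major (IV), C major (V), D minor (vi), E diminished (vii°).
No triad has the same root and quality in both keys.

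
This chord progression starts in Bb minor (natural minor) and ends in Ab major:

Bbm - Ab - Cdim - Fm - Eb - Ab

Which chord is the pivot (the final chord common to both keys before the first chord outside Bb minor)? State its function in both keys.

Chords diatonic to Bb minor: Bbm, Cdim, Db, Ebm, Fm, Gb, Ab.
Reading the progression, the first chord not in that set is Eb, so the modulation leaves Bb minor there.
The chord immediately before Eb is Fm, which is diatonic to both keys: v in Bb minor and vi in Ab major.

Fm — v in Bb minor, vi in Ab major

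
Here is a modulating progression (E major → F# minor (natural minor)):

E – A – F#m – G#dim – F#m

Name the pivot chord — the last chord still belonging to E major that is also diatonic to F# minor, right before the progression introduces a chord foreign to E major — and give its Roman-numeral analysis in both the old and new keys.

F#m — ii in E major, i in F# minor

Chords diatonic to E major: E, F#m, G#m, A, B, C#m, D#dim.
Reading the progression, the first chord not in that set is G#dim, so the modulation leaves E major there.
The chord immediately before G#dim is F#m, which is diatonic to both keys: ii in E major and i in F# minor.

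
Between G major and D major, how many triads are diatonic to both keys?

Diatonic triads of G major: G (I), Am (ii), Bm (iii), C (IV), D (V), Em (vi), F#dim (vii°).
Diatonic triads of D major: D (I), Em (ii), F#m (iii), G (IV), A (V), Bm (vi), C#dim (vii°).
Matching root and quality in both lists: G, Bm, D, Em.
That gives 4 common triads.

4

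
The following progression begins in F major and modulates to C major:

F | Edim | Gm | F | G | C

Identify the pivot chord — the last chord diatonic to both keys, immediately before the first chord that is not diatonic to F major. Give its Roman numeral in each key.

F — I in F major, IV in C major

Chords diatonic to F major: F, Gm, Am, Bb, C, Dm, Edim.
Reading the progression, the first chord not in that set is G, so the modulation leaves F major there.
The chord immediately before G is F, which is diatonic to both keys: I in F major and IV in C major.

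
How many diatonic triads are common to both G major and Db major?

0

Diatonic triads of G major: G major (I), A minor (ii), B minor (iii), C major (IV), D major (V), E minor (vi), F# diminished (vii°).
Diatonic triads of Db major: Db major (I), Eb minor (ii), F minor (iii), Gb major (IV), Ab major (V), Bb minor (vi), C diminished (vii°).
No triad has the same root and quality in both keys.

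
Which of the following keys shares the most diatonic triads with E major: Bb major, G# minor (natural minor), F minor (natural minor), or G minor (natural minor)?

Triads of E major: E (I), F#m (ii), G#m (iii), A (IV), B (V), C#m (vi), D#dim (vii°).
Bb major shares 0: none.
G# minor (natural minor) shares 4: E, G#m, B, C#m.
F minor (natural minor) shares 0: none.
G minor (natural minor) shares 0: none.
The most common triads (4) are shared with G# minor.

G# minor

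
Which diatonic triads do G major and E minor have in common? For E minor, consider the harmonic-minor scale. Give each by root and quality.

Triads in G major: G (I), Am (ii), Bm (iii), C (IV), D (V), Em (vi), F#dim (vii°).
Triads in E minor (harmonic minor): Em (i), F#dim (ii°), Gaug (III+), Am (iv), B (V), C (VI), D#dim (vii°).
Shared triads with their functions: Am (ii in G major, iv in E minor); C (IV in G major, VI in E minor); Em (vi in G major, i in E minor); F#dim (vii° in G major, ii° in E minor).

Am, C, Em, F#dim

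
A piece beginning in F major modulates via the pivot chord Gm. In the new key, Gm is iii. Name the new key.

Eb major

The numeral iii denotes a minor triad on scale degree 3. With G on degree 3, the tonic of the new key is Eb.
Degree 3 carries a minor triad in major keys, so the destination is Eb major.
Check: the diatonic triads of Eb major are Eb (I), Fm (ii), Gm (iii), Ab (IV), Bb (V), Cm (vi), Ddim (vii°) — Gm is indeed iii.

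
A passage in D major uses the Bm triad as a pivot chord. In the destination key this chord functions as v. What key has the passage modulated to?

The numeral v denotes a minor triad on scale degree 5. With B on degree 5, the tonic of the new key is E.
Degree 5 carries a minor triad in natural-minor keys, so the destination is E minor.
Check: the diatonic triads of E minor (natural minor) are Em (i), F#dim (ii°), G (III), Am (iv), Bm (v), C (VI), D (VII) — Bm is indeed v.

E minor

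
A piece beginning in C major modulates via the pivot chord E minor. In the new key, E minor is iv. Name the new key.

B minor

The numeral iv denotes a minor triad on scale degree 4. With E on degree 4, the tonic of the new key is B.
Degree 4 carries a minor triad in minor keys, so the destination is B minor.
Check: the diatonic triads of B minor (natural minor) are Bm (i), C♯dim (ii°), D (III), Em (iv), F♯m (v), G (VI), A (VII) — E minor is indeed iv.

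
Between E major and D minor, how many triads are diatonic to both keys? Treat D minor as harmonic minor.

1

Diatonic triads of E major: E (I), F#m (ii), G#m (iii), A (IV), B (V), C#m (vi), D#dim (vii°).
Diatonic triads of D minor (harmonic minor): Dm (i), Edim (ii°), Faug (III+), Gm (iv), A (V), Bb (VI), C#dim (vii°).
Matching root and quality in both lists: A.
That gives 1 common triad.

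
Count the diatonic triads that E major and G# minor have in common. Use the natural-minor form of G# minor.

4

Diatonic triads of E major: E (I), F#m (ii), G#m (iii), A (IV), B (V), C#m (vi), D#dim (vii°).
Diatonic triads of G# minor (natural minor): G#m (i), A#dim (ii°), B (III), C#m (iv), D#m (v), E (VI), F# (VII).
Matching root and quality in both lists: E, G#m, B, C#m.
That gives 4 common triads.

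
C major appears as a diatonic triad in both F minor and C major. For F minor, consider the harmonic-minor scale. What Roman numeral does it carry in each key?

The scale of F minor (harmonic minor) is F G Ab Bb C Db E; C is degree 5, and the triad built there (C-E-G) is major, so it is V.
The scale of C major is C D E F G A B; C is degree 1, and the triad built there (C-E-G) is major, so it is I.

V in F minor; I in C major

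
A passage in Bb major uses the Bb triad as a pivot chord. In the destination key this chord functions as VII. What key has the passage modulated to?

The numeral VII denotes a major triad on scale degree 7. With Bb on degree 7, the tonic of the new key is C.
Degree 7 carries a major triad in natural-minor keys, so the destination is C minor.
Check: the diatonic triads of C minor (natural minor) are Cm (i), Ddim (ii°), Eb (III), Fm (iv), Gm (v), Ab (VI), Bb (VII) — Bb is indeed VII.

C minor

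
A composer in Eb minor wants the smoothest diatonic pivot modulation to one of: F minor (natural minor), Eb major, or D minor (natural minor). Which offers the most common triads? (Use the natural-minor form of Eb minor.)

F minor

Triads of Eb minor (natural minor): Ebm (i), Fdim (ii°), Gb (III), Abm (iv), Bbm (v), Cb (VI), Db (VII).
F minor (natural minor) shares 2: Bbm, Db.
Eb major shares 0: none.
D minor (natural minor) shares 0: none.
The most common triads (2) are shared with F minor.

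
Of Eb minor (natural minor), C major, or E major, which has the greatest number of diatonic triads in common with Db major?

Triads of Db major: Db (I), Ebm (ii), Fm (iii), Gb (IV), Ab (V), Bbm (vi), Cdim (vii°).
Eb minor (natural minor) shares 4: Db, Ebm, Gb, Bbm.
C major shares 0: none.
E major shares 0: none.
The most common triads (4) are shared with Eb minor.

Eb minor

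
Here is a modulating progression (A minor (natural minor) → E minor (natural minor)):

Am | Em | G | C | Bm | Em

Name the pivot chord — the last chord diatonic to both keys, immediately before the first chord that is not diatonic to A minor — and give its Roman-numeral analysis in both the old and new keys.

C — III in A minor, VI in E minor

Chords diatonic to A minor: Am, Bdim, C, Dm, Em, F, G.
Reading the progression, the first chord not in that set is Bm, so the modulation leaves A minor there.
The chord immediately before Bm is C, which is diatonic to both keys: III in A minor and VI in E minor.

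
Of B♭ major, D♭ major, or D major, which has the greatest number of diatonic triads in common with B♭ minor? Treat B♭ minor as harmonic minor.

Triads of B♭ minor (harmonic minor): B♭ minor (i), C diminished (ii°), D♭ augmented (III+), E♭ minor (iv), F major (V), G♭ major (VI), A diminished (vii°).
B♭ major shares 2: F, Adim.
D♭ major shares 4: B♭m, Cdim, E♭m, G♭.
D major shares 0: none.
The most common triads (4) are shared with D♭ major.

D♭ major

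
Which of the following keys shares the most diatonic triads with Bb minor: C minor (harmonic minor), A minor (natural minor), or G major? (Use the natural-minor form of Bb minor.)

Triads of Bb minor (natural minor): Bb minor (i), C diminished (ii°), Db major (III), Eb minor (iv), F minor (v), Gb major (VI), Ab major (VII).
C minor (harmonic minor) shares 2: Fm, Ab.
A minor (natural minor) shares 0: none.
G major shares 0: none.
The most common triads (2) are shared with C minor.

C minor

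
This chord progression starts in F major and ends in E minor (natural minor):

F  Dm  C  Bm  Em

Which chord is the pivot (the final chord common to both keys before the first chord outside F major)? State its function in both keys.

C — V in F major, VI in E minor

Chords diatonic to F major: F, Gm, Am, Bb, C, Dm, Edim.
Reading the progression, the first chord not in that set is Bm, so the modulation leaves F major there.
The chord immediately before Bm is C, which is diatonic to both keys: V in F major and VI in E minor.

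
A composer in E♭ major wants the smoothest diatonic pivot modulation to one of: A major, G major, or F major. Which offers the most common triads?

Triads of E♭ major: E♭ major (I), F minor (ii), G minor (iii), A♭ major (IV), B♭ major (V), C minor (vi), D diminished (vii°).
A major shares 0: none.
G major shares 0: none.
F major shares 2: Gm, B♭.
The most common triads (2) are shared with F major.

F major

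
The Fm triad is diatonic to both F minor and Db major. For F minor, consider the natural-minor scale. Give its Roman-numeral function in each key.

i in F minor; iii in Db major

The scale of F minor (natural minor) is F G Ab Bb C Db Eb; F is degree 1, and the triad built there (F-Ab-C) is minor, so it is i.
The scale of Db major is Db Eb F Gb Ab Bb C; F is degree 3, and the triad built there (F-Ab-C) is minor, so it is iii.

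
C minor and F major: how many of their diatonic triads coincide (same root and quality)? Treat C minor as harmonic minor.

Diatonic triads of C minor (harmonic minor): C minor (i), D diminished (ii°), E♭ augmented (III+), F minor (iv), G major (V), A♭ major (VI), B diminished (vii°).
Diatonic triads of F major: F major (I), G minor (ii), A minor (iii), B♭ major (IV), C major (V), D minor (vi), E diminished (vii°).
No triad has the same root and quality in both keys.

0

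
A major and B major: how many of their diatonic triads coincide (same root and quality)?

2

Diatonic triads of A major: A (I), Bm (ii), C#m (iii), D (IV), E (V), F#m (vi), G#dim (vii°).
Diatonic triads of B major: B (I), C#m (ii), D#m (iii), E (IV), F# (V), G#m (vi), A#dim (vii°).
Matching root and quality in both lists: C#m, E.
That gives 2 common triads.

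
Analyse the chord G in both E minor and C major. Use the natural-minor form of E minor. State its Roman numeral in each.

The scale of E minor (natural minor) is E F# G A B C D; G is degree 3, and the triad built there (G-B-D) is major, so it is III.
The scale of C major is C D E F G A B; G is degree 5, and the triad built there (G-B-D) is major, so it is V.

III in E minor; V in C major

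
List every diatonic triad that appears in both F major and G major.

Am, C

Triads in F major: F (I), Gm (ii), Am (iii), Bb (IV), C (V), Dm (vi), Edim (vii°).
Triads in G major: G (I), Am (ii), Bm (iii), C (IV), D (V), Em (vi), F#dim (vii°).
Shared triads with their functions: Am (iii in F major, ii in G major); C (V in F major, IV in G major).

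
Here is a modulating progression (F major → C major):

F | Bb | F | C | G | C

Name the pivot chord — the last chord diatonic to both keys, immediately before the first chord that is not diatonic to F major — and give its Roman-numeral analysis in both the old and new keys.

Chords diatonic to F major: F, Gm, Am, Bb, C, Dm, Edim.
Reading the progression, the first chord not in that set is G, so the modulation leaves F major there.
The chord immediately before G is C, which is diatonic to both keys: V in F major and I in C major.

C — V in F major, I in C major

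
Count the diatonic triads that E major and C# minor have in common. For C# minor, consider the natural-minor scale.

Diatonic triads of E major: E (I), F#m (ii), G#m (iii), A (IV), B (V), C#m (vi), D#dim (vii°).
Diatonic triads of C# minor (natural minor): C#m (i), D#dim (ii°), E (III), F#m (iv), G#m (v), A (VI), B (VII).
Matching root and quality in both lists: E, F#m, G#m, A, B, C#m, D#dim.
That gives 7 common triads.

7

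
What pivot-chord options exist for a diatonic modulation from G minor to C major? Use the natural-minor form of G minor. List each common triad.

Triads in G minor (natural minor): G minor (i), A diminished (ii°), Bb major (III), C minor (iv), D minor (v), Eb major (VI), F major (VII).
Triads in C major: C major (I), D minor (ii), E minor (iii), F major (IV), G major (V), A minor (vi), B diminished (vii°).
Shared triads with their functions: D minor (v in G minor, ii in C major); F major (VII in G minor, IV in C major).

Dm, F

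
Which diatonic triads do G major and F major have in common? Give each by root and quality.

Triads in G major: G (I), Am (ii), Bm (iii), C (IV), D (V), Em (vi), F♯dim (vii°).
Triads in F major: F (I), Gm (ii), Am (iii), B♭ (IV), C (V), Dm (vi), Edim (vii°).
Shared triads with their functions: Am (ii in G major, iii in F major); C (IV in G major, V in F major).

Am, C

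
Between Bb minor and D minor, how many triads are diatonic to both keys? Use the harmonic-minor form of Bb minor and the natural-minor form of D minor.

1

Diatonic triads of Bb minor (harmonic minor): Bb minor (i), C diminished (ii°), Db augmented (III+), Eb minor (iv), F major (V), Gb major (VI), A diminished (vii°).
Diatonic triads of D minor (natural minor): D minor (i), E diminished (ii°), F major (III), G minor (iv), A minor (v), Bb major (VI), C major (VII).
Matching root and quality in both lists: F major.
That gives 1 common triad.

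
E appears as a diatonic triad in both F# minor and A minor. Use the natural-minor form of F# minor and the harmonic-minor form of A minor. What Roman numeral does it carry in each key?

VII in F# minor; V in A minor

The scale of F# minor (natural minor) is F# G# A B C# D E; E is degree 7, and the triad built there (E-G#-B) is major, so it is VII.
The scale of A minor (harmonic minor) is A B C D E F G#; E is degree 5, and the triad built there (E-G#-B) is major, so it is V.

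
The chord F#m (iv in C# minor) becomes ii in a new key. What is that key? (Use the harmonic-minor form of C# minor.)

E major

The numeral ii denotes a minor triad on scale degree 2. With F# on degree 2, the tonic of the new key is E.
Degree 2 carries a minor triad in major keys, so the destination is E major.
Check: the diatonic triads of E major are E (I), F#m (ii), G#m (iii), A (IV), B (V), C#m (vi), D#dim (vii°) — F#m is indeed ii.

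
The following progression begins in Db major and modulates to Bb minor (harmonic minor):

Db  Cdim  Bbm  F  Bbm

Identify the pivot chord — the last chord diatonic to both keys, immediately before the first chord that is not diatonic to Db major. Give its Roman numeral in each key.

Chords diatonic to Db major: Db, Ebm, Fm, Gb, Ab, Bbm, Cdim.
Reading the progression, the first chord not in that set is F, so the modulation leaves Db major there.
The chord immediately before F is Bbm, which is diatonic to both keys: vi in Db major and i in Bb minor.

Bbm — vi in Db major, i in Bb minor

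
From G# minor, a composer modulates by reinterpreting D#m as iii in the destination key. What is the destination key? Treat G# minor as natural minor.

The numeral iii denotes a minor triad on scale degree 3. With D# on degree 3, the tonic of the new key is B.
Degree 3 carries a minor triad in major keys, so the destination is B major.
Check: the diatonic triads of B major are B (I), C#m (ii), D#m (iii), E (IV), F# (V), G#m (vi), A#dim (vii°) — D#m is indeed iii.

B major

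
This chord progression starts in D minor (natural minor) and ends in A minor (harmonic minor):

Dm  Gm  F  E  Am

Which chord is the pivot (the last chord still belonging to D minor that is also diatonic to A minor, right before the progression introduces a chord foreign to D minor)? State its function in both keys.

Chords diatonic to D minor: Dm, Edim, F, Gm, Am, Bb, C.
Reading the progression, the first chord not in that set is E, so the modulation leaves D minor there.
The chord immediately before E is F, which is diatonic to both keys: III in D minor and VI in A minor.

F — III in D minor, VI in A minor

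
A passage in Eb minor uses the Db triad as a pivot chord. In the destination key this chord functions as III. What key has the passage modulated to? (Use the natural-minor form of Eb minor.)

Bb minor

The numeral III denotes a major triad on scale degree 3. With Db on degree 3, the tonic of the new key is Bb.
Degree 3 carries a major triad in natural-minor keys, so the destination is Bb minor.
Check: the diatonic triads of Bb minor (natural minor) are Bbm (i), Cdim (ii°), Db (III), Ebm (iv), Fm (v), Gb (VI), Ab (VII) — Db is indeed III.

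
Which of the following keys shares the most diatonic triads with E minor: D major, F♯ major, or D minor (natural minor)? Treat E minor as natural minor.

D major

Triads of E minor (natural minor): E minor (i), F♯ diminished (ii°), G major (III), A minor (iv), B minor (v), C major (VI), D major (VII).
D major shares 4: Em, G, Bm, D.
F♯ major shares 0: none.
D minor (natural minor) shares 2: Am, C.
The most common triads (4) are shared with D major.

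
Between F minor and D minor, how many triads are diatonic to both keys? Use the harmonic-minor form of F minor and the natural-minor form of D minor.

2

Diatonic triads of F minor (harmonic minor): Fm (i), Gdim (ii°), Abaug (III+), Bbm (iv), C (V), Db (VI), Edim (vii°).
Diatonic triads of D minor (natural minor): Dm (i), Edim (ii°), F (III), Gm (iv), Am (v), Bb (VI), C (VII).
Matching root and quality in both lists: C, Edim.
That gives 2 common triads.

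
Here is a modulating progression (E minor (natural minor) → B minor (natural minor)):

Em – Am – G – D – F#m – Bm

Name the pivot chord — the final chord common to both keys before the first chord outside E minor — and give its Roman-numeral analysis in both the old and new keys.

Chords diatonic to E minor: Em, F#dim, G, Am, Bm, C, D.
Reading the progression, the first chord not in that set is F#m, so the modulation leaves E minor there.
The chord immediately before F#m is D, which is diatonic to both keys: VII in E minor and III in B minor.

D — VII in E minor, III in B minor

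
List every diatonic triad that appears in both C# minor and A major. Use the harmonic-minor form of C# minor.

Triads in C# minor (harmonic minor): C# minor (i), D# diminished (ii°), E augmented (III+), F# minor (iv), G# major (V), A major (VI), B# diminished (vii°).
Triads in A major: A major (I), B minor (ii), C# minor (iii), D major (IV), E major (V), F# minor (vi), G# diminished (vii°).
Shared triads with their functions: C# minor (i in C# minor, iii in A major); F# minor (iv in C# minor, vi in A major); A major (VI in C# minor, I in A major).

C#m, F#m, A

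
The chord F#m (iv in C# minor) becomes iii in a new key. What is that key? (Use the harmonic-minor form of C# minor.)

D major

The numeral iii denotes a minor triad on scale degree 3. With F# on degree 3, the tonic of the new key is D.
Degree 3 carries a minor triad in major keys, so the destination is D major.
Check: the diatonic triads of D major are D (I), Em (ii), F#m (iii), G (IV), A (V), Bm (vi), C#dim (vii°) — F#m is indeed iii.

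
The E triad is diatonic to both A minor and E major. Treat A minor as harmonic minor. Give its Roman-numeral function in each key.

V in A minor; I in E major

The scale of A minor (harmonic minor) is A B C D E F G#; E is degree 5, and the triad built there (E-G#-B) is major, so it is V.
The scale of E major is E F# G# A B C# D#; E is degree 1, and the triad built there (E-G#-B) is major, so it is I.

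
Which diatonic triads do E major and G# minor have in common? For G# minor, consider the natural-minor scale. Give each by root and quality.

E, G#m, B, C#m

Triads in E major: E (I), F#m (ii), G#m (iii), A (IV), B (V), C#m (vi), D#dim (vii°).
Triads in G# minor (natural minor): G#m (i), A#dim (ii°), B (III), C#m (iv), D#m (v), E (VI), F# (VII).
Shared triads with their functions: E (I in E major, VI in G# minor); G#m (iii in E major, i in G# minor); B (V in E major, III in G# minor); C#m (vi in E major, iv in G# minor).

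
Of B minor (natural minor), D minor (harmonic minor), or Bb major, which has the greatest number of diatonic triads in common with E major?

B minor

Triads of E major: E major (I), F# minor (ii), G# minor (iii), A major (IV), B major (V), C# minor (vi), D# diminished (vii°).
B minor (natural minor) shares 2: F#m, A.
D minor (harmonic minor) shares 1: A.
Bb major shares 0: none.
The most common triads (2) are shared with B minor.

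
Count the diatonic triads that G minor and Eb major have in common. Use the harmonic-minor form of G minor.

Diatonic triads of G minor (harmonic minor): Gm (i), Adim (ii°), Bbaug (III+), Cm (iv), D (V), Eb (VI), F#dim (vii°).
Diatonic triads of Eb major: Eb (I), Fm (ii), Gm (iii), Ab (IV), Bb (V), Cm (vi), Ddim (vii°).
Matching root and quality in both lists: Gm, Cm, Eb.
That gives 3 common triads.

3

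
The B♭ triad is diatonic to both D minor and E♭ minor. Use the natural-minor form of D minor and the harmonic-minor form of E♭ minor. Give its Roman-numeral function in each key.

The scale of D minor (natural minor) is D E F G A B♭ C; B♭ is degree 6, and the triad built there (B♭-D-F) is major, so it is VI.
The scale of E♭ minor (harmonic minor) is E♭ F G♭ A♭ B♭ C♭ D; B♭ is degree 5, and the triad built there (B♭-D-F) is major, so it is V.

VI in D minor; V in E♭ minor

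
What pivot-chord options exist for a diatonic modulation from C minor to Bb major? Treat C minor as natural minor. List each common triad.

Triads in C minor (natural minor): Cm (i), Ddim (ii°), Eb (III), Fm (iv), Gm (v), Ab (VI), Bb (VII).
Triads in Bb major: Bb (I), Cm (ii), Dm (iii), Eb (IV), F (V), Gm (vi), Adim (vii°).
Shared triads with their functions: Cm (i in C minor, ii in Bb major); Eb (III in C minor, IV in Bb major); Gm (v in C minor, vi in Bb major); Bb (VII in C minor, I in Bb major).

Cm, Eb, Gm, Bb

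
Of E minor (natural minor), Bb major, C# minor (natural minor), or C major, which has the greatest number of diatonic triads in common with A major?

C# minor

Triads of A major: A major (I), B minor (ii), C# minor (iii), D major (IV), E major (V), F# minor (vi), G# diminished (vii°).
E minor (natural minor) shares 2: Bm, D.
Bb major shares 0: none.
C# minor (natural minor) shares 4: A, C#m, E, F#m.
C major shares 0: none.
The most common triads (4) are shared with C# minor.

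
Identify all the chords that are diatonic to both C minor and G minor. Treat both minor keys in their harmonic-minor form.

Cm

Triads in C minor (harmonic minor): C minor (i), D diminished (ii°), E♭ augmented (III+), F minor (iv), G major (V), A♭ major (VI), B diminished (vii°).
Triads in G minor (harmonic minor): G minor (i), A diminished (ii°), B♭ augmented (III+), C minor (iv), D major (V), E♭ major (VI), F♯ diminished (vii°).
Shared triads with their functions: C minor (i in C minor, iv in G minor).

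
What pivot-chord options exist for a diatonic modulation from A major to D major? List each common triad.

Triads in A major: A (I), Bm (ii), C#m (iii), D (IV), E (V), F#m (vi), G#dim (vii°).
Triads in D major: D (I), Em (ii), F#m (iii), G (IV), A (V), Bm (vi), C#dim (vii°).
Shared triads with their functions: A (I in A major, V in D major); Bm (ii in A major, vi in D major); D (IV in A major, I in D major); F#m (vi in A major, iii in D major).

A, Bm, D, F#m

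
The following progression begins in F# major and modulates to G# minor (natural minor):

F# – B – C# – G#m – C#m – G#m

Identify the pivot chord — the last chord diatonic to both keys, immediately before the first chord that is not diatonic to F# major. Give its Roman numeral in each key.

G#m — ii in F# major, i in G# minor

Chords diatonic to F# major: F#, G#m, A#m, B, C#, D#m, E#dim.
Reading the progression, the first chord not in that set is C#m, so the modulation leaves F# major there.
The chord immediately before C#m is G#m, which is diatonic to both keys: ii in F# major and i in G# minor.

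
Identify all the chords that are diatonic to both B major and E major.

Triads in B major: B (I), C#m (ii), D#m (iii), E (IV), F# (V), G#m (vi), A#dim (vii°).
Triads in E major: E (I), F#m (ii), G#m (iii), A (IV), B (V), C#m (vi), D#dim (vii°).
Shared triads with their functions: B (I in B major, V in E major); C#m (ii in B major, vi in E major); E (IV in B major, I in E major); G#m (vi in B major, iii in E major).

B, C#m, E, G#m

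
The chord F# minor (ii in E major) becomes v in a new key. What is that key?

The numeral v denotes a minor triad on scale degree 5. With F# on degree 5, the tonic of the new key is B.
Degree 5 carries a minor triad in natural-minor keys, so the destination is B minor.
Check: the diatonic triads of B minor (natural minor) are Bm (i), C#dim (ii°), D (III), Em (iv), F#m (v), G (VI), A (VII) — F# minor is indeed v.

B minor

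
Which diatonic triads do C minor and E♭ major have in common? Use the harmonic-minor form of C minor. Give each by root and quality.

Cm, Ddim, Fm, A♭

Triads in C minor (harmonic minor): C minor (i), D diminished (ii°), E♭ augmented (III+), F minor (iv), G major (V), A♭ major (VI), B diminished (vii°).
Triads in E♭ major: E♭ major (I), F minor (ii), G minor (iii), A♭ major (IV), B♭ major (V), C minor (vi), D diminished (vii°).
Shared triads with their functions: C minor (i in C minor, vi in E♭ major); D diminished (ii° in C minor, vii° in E♭ major); F minor (iv in C minor, ii in E♭ major); A♭ major (VI in C minor, IV in E♭ major).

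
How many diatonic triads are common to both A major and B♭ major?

0

Diatonic triads of A major: A major (I), B minor (ii), C♯ minor (iii), D major (IV), E major (V), F♯ minor (vi), G♯ diminished (vii°).
Diatonic triads of B♭ major: B♭ major (I), C minor (ii), D minor (iii), E♭ major (IV), F major (V), G minor (vi), A diminished (vii°).
No triad has the same root and quality in both keys.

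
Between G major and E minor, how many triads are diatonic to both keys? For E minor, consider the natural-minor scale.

7

Diatonic triads of G major: G major (I), A minor (ii), B minor (iii), C major (IV), D major (V), E minor (vi), F# diminished (vii°).
Diatonic triads of E minor (natural minor): E minor (i), F# diminished (ii°), G major (III), A minor (iv), B minor (v), C major (VI), D major (VII).
Matching root and quality in both lists: G major, A minor, B minor, C major, D major, E minor, F# diminished.
That gives 7 common triads.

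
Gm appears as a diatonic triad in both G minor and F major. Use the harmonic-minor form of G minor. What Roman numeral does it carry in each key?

The scale of G minor (harmonic minor) is G A Bb C D Eb F#; G is degree 1, and the triad built there (G-Bb-D) is minor, so it is i.
The scale of F major is F G A Bb C D E; G is degree 2, and the triad built there (G-Bb-D) is minor, so it is ii.

i in G minor; ii in F major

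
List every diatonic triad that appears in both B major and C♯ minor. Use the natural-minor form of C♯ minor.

B, C♯m, E, G♯m

Triads in B major: B (I), C♯m (ii), D♯m (iii), E (IV), F♯ (V), G♯m (vi), A♯dim (vii°).
Triads in C♯ minor (natural minor): C♯m (i), D♯dim (ii°), E (III), F♯m (iv), G♯m (v), A (VI), B (VII).
Shared triads with their functions: B (I in B major, VII in C♯ minor); C♯m (ii in B major, i in C♯ minor); E (IV in B major, III in C♯ minor); G♯m (vi in B major, v in C♯ minor).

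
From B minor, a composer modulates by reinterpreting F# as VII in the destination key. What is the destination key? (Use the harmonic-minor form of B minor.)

The numeral VII denotes a major triad on scale degree 7. With F# on degree 7, the tonic of the new key is G#.
Degree 7 carries a major triad in natural-minor keys, so the destination is G# minor.
Check: the diatonic triads of G# minor (natural minor) are G#m (i), A#dim (ii°), B (III), C#m (iv), D#m (v), E (VI), F# (VII) — F# is indeed VII.

G# minor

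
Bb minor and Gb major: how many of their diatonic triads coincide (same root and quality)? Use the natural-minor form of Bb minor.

4

Diatonic triads of Bb minor (natural minor): Bbm (i), Cdim (ii°), Db (III), Ebm (iv), Fm (v), Gb (VI), Ab (VII).
Diatonic triads of Gb major: Gb (I), Abm (ii), Bbm (iii), Cb (IV), Db (V), Ebm (vi), Fdim (vii°).
Matching root and quality in both lists: Bbm, Db, Ebm, Gb.
That gives 4 common triads.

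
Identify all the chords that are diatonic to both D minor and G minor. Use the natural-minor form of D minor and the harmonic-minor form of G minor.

Triads in D minor (natural minor): Dm (i), Edim (ii°), F (III), Gm (iv), Am (v), Bb (VI), C (VII).
Triads in G minor (harmonic minor): Gm (i), Adim (ii°), Bbaug (III+), Cm (iv), D (V), Eb (VI), F#dim (vii°).
Shared triads with their functions: Gm (iv in D minor, i in G minor).

Gm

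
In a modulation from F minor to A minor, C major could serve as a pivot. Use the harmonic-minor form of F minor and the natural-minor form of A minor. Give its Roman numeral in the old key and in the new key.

V in F minor; III in A minor

The scale of F minor (harmonic minor) is F G Ab Bb C Db E; C is degree 5, and the triad built there (C-E-G) is major, so it is V.
The scale of A minor (natural minor) is A B C D E F G; C is degree 3, and the triad built there (C-E-G) is major, so it is III.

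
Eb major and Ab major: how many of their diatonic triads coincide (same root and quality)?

4

Diatonic triads of Eb major: Eb (I), Fm (ii), Gm (iii), Ab (IV), Bb (V), Cm (vi), Ddim (vii°).
Diatonic triads of Ab major: Ab (I), Bbm (ii), Cm (iii), Db (IV), Eb (V), Fm (vi), Gdim (vii°).
Matching root and quality in both lists: Eb, Fm, Ab, Cm.
That gives 4 common triads.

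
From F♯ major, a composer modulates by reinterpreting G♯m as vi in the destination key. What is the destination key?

The numeral vi denotes a minor triad on scale degree 6. With G♯ on degree 6, the tonic of the new key is B.
Degree 6 carries a minor triad in major keys, so the destination is B major.
Check: the diatonic triads of B major are B (I), C♯m (ii), D♯m (iii), E (IV), F♯ (V), G♯m (vi), A♯dim (vii°) — G♯m is indeed vi.

B major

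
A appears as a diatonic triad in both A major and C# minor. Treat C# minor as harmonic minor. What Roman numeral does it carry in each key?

I in A major; VI in C# minor

The scale of A major is A B C# D E F# G#; A is degree 1, and the triad built there (A-C#-E) is major, so it is I.
The scale of C# minor (harmonic minor) is C# D# E F# G# A B#; A is degree 6, and the triad built there (A-C#-E) is major, so it is VI.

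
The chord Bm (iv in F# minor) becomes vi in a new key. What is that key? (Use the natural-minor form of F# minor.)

The numeral vi denotes a minor triad on scale degree 6. With B on degree 6, the tonic of the new key is D.
Degree 6 carries a minor triad in major keys, so the destination is D major.
Check: the diatonic triads of D major are D (I), Em (ii), F#m (iii), G (IV), A (V), Bm (vi), C#dim (vii°) — Bm is indeed vi.

D major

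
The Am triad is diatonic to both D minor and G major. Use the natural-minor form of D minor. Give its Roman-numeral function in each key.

v in D minor; ii in G major

The scale of D minor (natural minor) is D E F G A Bb C; A is degree 5, and the triad built there (A-C-E) is minor, so it is v.
The scale of G major is G A B C D E F#; A is degree 2, and the triad built there (A-C-E) is minor, so it is ii.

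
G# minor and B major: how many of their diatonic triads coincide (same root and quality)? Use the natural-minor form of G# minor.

7

Diatonic triads of G# minor (natural minor): G#m (i), A#dim (ii°), B (III), C#m (iv), D#m (v), E (VI), F# (VII).
Diatonic triads of B major: B (I), C#m (ii), D#m (iii), E (IV), F# (V), G#m (vi), A#dim (vii°).
Matching root and quality in both lists: G#m, A#dim, B, C#m, D#m, E, F#.
That gives 7 common triads.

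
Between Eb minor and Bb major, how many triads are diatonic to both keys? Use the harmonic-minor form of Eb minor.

1

Diatonic triads of Eb minor (harmonic minor): Ebm (i), Fdim (ii°), Gbaug (III+), Abm (iv), Bb (V), Cb (VI), Ddim (vii°).
Diatonic triads of Bb major: Bb (I), Cm (ii), Dm (iii), Eb (IV), F (V), Gm (vi), Adim (vii°).
Matching root and quality in both lists: Bb.
That gives 1 common triad.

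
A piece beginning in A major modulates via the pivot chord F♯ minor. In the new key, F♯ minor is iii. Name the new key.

D major

The numeral iii denotes a minor triad on scale degree 3. With F♯ on degree 3, the tonic of the new key is D.
Degree 3 carries a minor triad in major keys, so the destination is D major.
Check: the diatonic triads of D major are D (I), Em (ii), F♯m (iii), G (IV), A (V), Bm (vi), C♯dim (vii°) — F♯ minor is indeed iii.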